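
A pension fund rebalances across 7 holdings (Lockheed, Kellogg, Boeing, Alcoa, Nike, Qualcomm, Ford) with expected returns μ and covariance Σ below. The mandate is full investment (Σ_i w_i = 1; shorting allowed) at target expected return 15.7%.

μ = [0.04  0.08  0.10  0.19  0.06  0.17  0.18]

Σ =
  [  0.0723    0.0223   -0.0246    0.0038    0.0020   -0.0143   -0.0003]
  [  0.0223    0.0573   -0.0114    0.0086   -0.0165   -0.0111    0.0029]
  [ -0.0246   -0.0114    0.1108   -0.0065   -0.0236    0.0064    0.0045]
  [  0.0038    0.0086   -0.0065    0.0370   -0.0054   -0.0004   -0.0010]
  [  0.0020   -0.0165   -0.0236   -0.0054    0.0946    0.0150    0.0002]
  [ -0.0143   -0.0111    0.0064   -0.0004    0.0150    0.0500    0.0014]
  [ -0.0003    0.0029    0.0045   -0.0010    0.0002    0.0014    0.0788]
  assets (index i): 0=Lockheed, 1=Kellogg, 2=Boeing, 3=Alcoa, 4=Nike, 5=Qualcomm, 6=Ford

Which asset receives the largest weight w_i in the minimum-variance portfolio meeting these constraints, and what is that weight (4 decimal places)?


Alcoa (0.3721)

p=Σ⁻¹μ = [1.0465  1.3488  1.4937  5.2124  0.9578  3.5016  2.1548]
q=Σ⁻¹𝟙 = [16.6270  18.7765  17.9495  26.9810  16.0449  21.7219  10.9534]
a=μᵀp=2.330092  b=𝟙ᵀp=15.715544  c=𝟙ᵀq=129.054034  D=ac−b²=53.729462
λ₁=(c·0.157−b)/D = (129.054034·0.157−15.715544)/53.729462 = 0.084608
λ₂=(a−b·0.157)/D = (2.330092−15.715544·0.157)/53.729462 = -0.002554
w* = 0.084608·p + -0.002554·q:
  w_0 = 0.084608·1.0465 + -0.002554·16.6270 = 0.0461  (Lockheed)
  w_1 = 0.084608·1.3488 + -0.002554·18.7765 = 0.0662  (Kellogg)
  w_2 = 0.084608·1.4937 + -0.002554·17.9495 = 0.0805  (Boeing)
  w_3 = 0.084608·5.2124 + -0.002554·26.9810 = 0.3721  (Alcoa)
  w_4 = 0.084608·0.9578 + -0.002554·16.0449 = 0.0400  (Nike)
  w_5 = 0.084608·3.5016 + -0.002554·21.7219 = 0.2408  (Qualcomm)
  w_6 = 0.084608·2.1548 + -0.002554·10.9534 = 0.1543  (Ford)
Σw_i=1.0000  μᵀw=0.1570
σ²=wᵀΣw=λ₁·μ_p+λ₂ = 0.084608·0.157 + -0.002554 = 0.010729 ≈ 0.0107


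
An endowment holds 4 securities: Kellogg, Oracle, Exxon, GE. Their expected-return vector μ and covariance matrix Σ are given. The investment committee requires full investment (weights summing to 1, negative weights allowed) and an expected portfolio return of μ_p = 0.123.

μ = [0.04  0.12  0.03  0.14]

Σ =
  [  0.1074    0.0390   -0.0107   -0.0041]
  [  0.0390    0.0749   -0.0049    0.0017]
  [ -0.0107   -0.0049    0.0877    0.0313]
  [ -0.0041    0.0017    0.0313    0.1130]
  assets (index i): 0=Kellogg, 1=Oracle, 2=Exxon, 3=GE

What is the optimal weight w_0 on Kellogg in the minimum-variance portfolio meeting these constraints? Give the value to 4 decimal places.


p=Σ⁻¹μ = [-0.1907  1.6726  -0.0205  1.2125]
q=Σ⁻¹𝟙 = [6.8452  10.3498  10.6803  5.9839]
a=μᵀp=0.362220  b=𝟙ᵀp=2.673932  c=𝟙ᵀq=33.859127  D=ac−b²=5.114531
λ₁=(c·0.123−b)/D = (33.859127·0.123−2.673932)/5.114531 = 0.291472
λ₂=(a−b·0.123)/D = (0.362220−2.673932·0.123)/5.114531 = 0.006516
w* = 0.291472·p + 0.006516·q:
  w_0 = 0.291472·-0.1907 + 0.006516·6.8452 = -0.0110  (Kellogg)
  w_1 = 0.291472·1.6726 + 0.006516·10.3498 = 0.5549  (Oracle)
  w_2 = 0.291472·-0.0205 + 0.006516·10.6803 = 0.0636  (Exxon)
  w_3 = 0.291472·1.2125 + 0.006516·5.9839 = 0.3924  (GE)
Σw_i=1.0000  μᵀw=0.1230
σ²=wᵀΣw=λ₁·μ_p+λ₂ = 0.291472·0.123 + 0.006516 = 0.042367 ≈ 0.0424

-0.0110


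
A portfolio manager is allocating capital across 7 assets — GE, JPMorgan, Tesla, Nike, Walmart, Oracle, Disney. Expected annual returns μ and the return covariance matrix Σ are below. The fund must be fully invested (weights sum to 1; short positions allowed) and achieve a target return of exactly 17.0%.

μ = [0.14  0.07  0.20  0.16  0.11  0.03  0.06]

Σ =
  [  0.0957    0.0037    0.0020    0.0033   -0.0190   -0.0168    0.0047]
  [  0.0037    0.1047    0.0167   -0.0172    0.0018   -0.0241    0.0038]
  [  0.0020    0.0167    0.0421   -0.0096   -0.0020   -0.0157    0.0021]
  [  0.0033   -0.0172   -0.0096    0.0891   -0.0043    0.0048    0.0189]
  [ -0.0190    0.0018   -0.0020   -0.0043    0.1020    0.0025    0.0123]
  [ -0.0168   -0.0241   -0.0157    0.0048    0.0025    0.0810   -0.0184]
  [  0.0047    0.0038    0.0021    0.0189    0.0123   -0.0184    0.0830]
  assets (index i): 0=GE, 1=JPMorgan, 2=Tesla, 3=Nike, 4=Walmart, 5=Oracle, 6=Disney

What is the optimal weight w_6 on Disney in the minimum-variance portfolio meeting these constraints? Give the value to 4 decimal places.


-0.0570

x=Σ⁻¹μ = [1.8750  0.4693  5.7824  2.4002  1.5794  1.8463  0.0776]
y=Σ⁻¹𝟙 = [15.3007  11.6552  31.2363  13.0755  11.6371  26.4084  11.0103]
a=μᵀx=2.069637  b=𝟙ᵀx=14.030246  c=𝟙ᵀy=120.323470  D=ac−b²=52.178105
λ₁=(c·0.170−b)/D = (120.323470·0.170−14.030246)/52.178105 = 0.123131
λ₂=(a−b·0.170)/D = (2.069637−14.030246·0.170)/52.178105 = -0.006047
w* = 0.123131·x + -0.006047·y:
  w_0 = 0.123131·1.8750 + -0.006047·15.3007 = 0.1384  (GE)
  w_1 = 0.123131·0.4693 + -0.006047·11.6552 = -0.0127  (JPMorgan)
  w_2 = 0.123131·5.7824 + -0.006047·31.2363 = 0.5231  (Tesla)
  w_3 = 0.123131·2.4002 + -0.006047·13.0755 = 0.2165  (Nike)
  w_4 = 0.123131·1.5794 + -0.006047·11.6371 = 0.1241  (Walmart)
  w_5 = 0.123131·1.8463 + -0.006047·26.4084 = 0.0677  (Oracle)
  w_6 = 0.123131·0.0776 + -0.006047·11.0103 = -0.0570  (Disney)
Σw_i=1.0000  μᵀw=0.1700
σ²=wᵀΣw=λ₁·μ_p+λ₂ = 0.123131·0.170 + -0.006047 = 0.014886 ≈ 0.0149


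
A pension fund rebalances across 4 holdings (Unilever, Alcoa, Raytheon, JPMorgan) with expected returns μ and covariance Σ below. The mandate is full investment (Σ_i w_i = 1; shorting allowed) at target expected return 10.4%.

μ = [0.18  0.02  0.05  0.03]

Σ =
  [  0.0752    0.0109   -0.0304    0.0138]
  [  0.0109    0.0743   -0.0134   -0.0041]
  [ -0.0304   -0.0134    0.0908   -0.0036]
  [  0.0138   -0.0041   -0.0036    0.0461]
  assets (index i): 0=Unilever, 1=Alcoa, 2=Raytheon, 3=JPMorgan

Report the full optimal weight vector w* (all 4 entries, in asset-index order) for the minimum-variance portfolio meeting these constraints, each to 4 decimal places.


p=Σ⁻¹μ = [3.0404  0.1008  1.5784  -0.1272]
q=Σ⁻¹𝟙 = [15.0781  15.8164  19.1918  20.0837]
a=μᵀp=0.624401  b=𝟙ᵀp=4.592498  c=𝟙ᵀq=70.170137  D=ac−b²=22.723265
λ₁=(c·0.104−b)/D = (70.170137·0.104−4.592498)/22.723265 = 0.119050
λ₂=(a−b·0.104)/D = (0.624401−4.592498·0.104)/22.723265 = 0.006460
w* = 0.119050·p + 0.006460·q:
  w_0 = 0.119050·3.0404 + 0.006460·15.0781 = 0.4594  (Unilever)
  w_1 = 0.119050·0.1008 + 0.006460·15.8164 = 0.1142  (Alcoa)
  w_2 = 0.119050·1.5784 + 0.006460·19.1918 = 0.3119  (Raytheon)
  w_3 = 0.119050·-0.1272 + 0.006460·20.0837 = 0.1146  (JPMorgan)
Σw_i=1.0000  μᵀw=0.1040
σ²=wᵀΣw=λ₁·μ_p+λ₂ = 0.119050·0.104 + 0.006460 = 0.018841 ≈ 0.0188

0.4594  0.1142  0.3119  0.1146


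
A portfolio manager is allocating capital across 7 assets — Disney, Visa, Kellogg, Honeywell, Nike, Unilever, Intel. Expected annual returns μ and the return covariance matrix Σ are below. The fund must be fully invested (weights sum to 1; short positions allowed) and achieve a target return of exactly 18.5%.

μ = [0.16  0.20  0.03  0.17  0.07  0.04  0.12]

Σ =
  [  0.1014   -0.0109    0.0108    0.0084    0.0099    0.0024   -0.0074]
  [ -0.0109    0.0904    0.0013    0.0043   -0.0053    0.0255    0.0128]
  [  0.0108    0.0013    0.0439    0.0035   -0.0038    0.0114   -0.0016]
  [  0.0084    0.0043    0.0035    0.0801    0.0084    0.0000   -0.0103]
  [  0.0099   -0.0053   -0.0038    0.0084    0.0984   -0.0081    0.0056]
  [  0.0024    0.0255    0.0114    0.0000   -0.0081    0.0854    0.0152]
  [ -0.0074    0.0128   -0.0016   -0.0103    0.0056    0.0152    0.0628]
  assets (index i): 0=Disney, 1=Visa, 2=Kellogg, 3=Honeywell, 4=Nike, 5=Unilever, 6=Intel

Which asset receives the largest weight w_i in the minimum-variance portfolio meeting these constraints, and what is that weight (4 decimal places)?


u=Σ⁻¹μ = [1.7552  2.2171  0.2919  2.0476  0.3173  -0.6316  2.1336]
v=Σ⁻¹𝟙 = [7.8328  8.2383  19.9006  11.4118  9.0876  4.4479  15.6592]
a=μᵀu=1.334075  b=𝟙ᵀu=8.131075  c=𝟙ᵀv=76.578107  D=ac−b²=36.046533
λ₁=(c·0.185−b)/D = (76.578107·0.185−8.131075)/36.046533 = 0.167447
λ₂=(a−b·0.185)/D = (1.334075−8.131075·0.185)/36.046533 = -0.004721
w* = 0.167447·u + -0.004721·v:
  w_0 = 0.167447·1.7552 + -0.004721·7.8328 = 0.2569  (Disney)
  w_1 = 0.167447·2.2171 + -0.004721·8.2383 = 0.3324  (Visa)
  w_2 = 0.167447·0.2919 + -0.004721·19.9006 = -0.0451  (Kellogg)
  w_3 = 0.167447·2.0476 + -0.004721·11.4118 = 0.2890  (Honeywell)
  w_4 = 0.167447·0.3173 + -0.004721·9.0876 = 0.0102  (Nike)
  w_5 = 0.167447·-0.6316 + -0.004721·4.4479 = -0.1268  (Unilever)
  w_6 = 0.167447·2.1336 + -0.004721·15.6592 = 0.2833  (Intel)
Σw_i=1.0000  μᵀw=0.1850
σ²=wᵀΣw=λ₁·μ_p+λ₂ = 0.167447·0.185 + -0.004721 = 0.026257 ≈ 0.0263

Visa (0.3324)


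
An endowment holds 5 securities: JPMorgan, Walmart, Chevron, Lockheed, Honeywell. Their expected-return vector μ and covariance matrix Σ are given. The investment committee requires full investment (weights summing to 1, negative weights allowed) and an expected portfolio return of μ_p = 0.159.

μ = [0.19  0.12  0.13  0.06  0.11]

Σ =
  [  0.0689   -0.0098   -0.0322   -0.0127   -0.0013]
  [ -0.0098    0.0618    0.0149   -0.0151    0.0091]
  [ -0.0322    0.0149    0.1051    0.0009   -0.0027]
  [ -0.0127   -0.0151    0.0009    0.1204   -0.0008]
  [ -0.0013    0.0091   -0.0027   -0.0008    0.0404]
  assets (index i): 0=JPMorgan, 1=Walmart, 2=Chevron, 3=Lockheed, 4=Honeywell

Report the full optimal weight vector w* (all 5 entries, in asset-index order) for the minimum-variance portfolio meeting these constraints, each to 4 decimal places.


0.5287  0.1233  0.2443  -0.0118  0.1154

g=Σ⁻¹μ = [4.4182  1.9856  2.3654  1.2130  2.5998]
h=Σ⁻¹𝟙 = [27.2203  16.4587  16.0047  13.2759  23.2536]
a=μᵀg=1.743985  b=𝟙ᵀg=12.581977  c=𝟙ᵀh=96.213322  D=ac−b²=9.488403
λ₁=(c·0.159−b)/D = (96.213322·0.159−12.581977)/9.488403 = 0.286238
λ₂=(a−b·0.159)/D = (1.743985−12.581977·0.159)/9.488403 = -0.027038
w* = 0.286238·g + -0.027038·h:
  w_0 = 0.286238·4.4182 + -0.027038·27.2203 = 0.5287  (JPMorgan)
  w_1 = 0.286238·1.9856 + -0.027038·16.4587 = 0.1233  (Walmart)
  w_2 = 0.286238·2.3654 + -0.027038·16.0047 = 0.2443  (Chevron)
  w_3 = 0.286238·1.2130 + -0.027038·13.2759 = -0.0118  (Lockheed)
  w_4 = 0.286238·2.5998 + -0.027038·23.2536 = 0.1154  (Honeywell)
Σw_i=1.0000  μᵀw=0.1590
σ²=wᵀΣw=λ₁·μ_p+λ₂ = 0.286238·0.159 + -0.027038 = 0.018474 ≈ 0.0185


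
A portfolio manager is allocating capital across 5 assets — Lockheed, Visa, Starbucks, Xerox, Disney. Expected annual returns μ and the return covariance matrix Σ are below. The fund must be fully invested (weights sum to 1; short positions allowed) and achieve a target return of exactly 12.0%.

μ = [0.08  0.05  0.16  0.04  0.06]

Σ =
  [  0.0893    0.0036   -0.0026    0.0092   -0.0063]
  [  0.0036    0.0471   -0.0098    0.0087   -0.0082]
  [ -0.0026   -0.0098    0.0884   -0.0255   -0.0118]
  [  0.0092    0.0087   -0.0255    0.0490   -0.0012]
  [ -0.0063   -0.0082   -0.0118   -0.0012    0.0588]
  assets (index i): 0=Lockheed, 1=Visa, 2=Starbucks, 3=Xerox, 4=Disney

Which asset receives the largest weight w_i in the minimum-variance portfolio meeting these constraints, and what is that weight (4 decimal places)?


p=Σ⁻¹μ = [0.8564  1.5692  2.8117  1.8875  1.9338]
q=Σ⁻¹𝟙 = [9.9525  25.4837  26.2802  28.3643  27.4798]
a=μᵀp=0.788371  b=𝟙ᵀp=9.058567  c=𝟙ᵀq=117.560375  D=ac−b²=10.623560
λ₁=(c·0.120−b)/D = (117.560375·0.120−9.058567)/10.623560 = 0.475234
λ₂=(a−b·0.120)/D = (0.788371−9.058567·0.120)/10.623560 = -0.028113
w* = 0.475234·p + -0.028113·q:
  w_0 = 0.475234·0.8564 + -0.028113·9.9525 = 0.1272  (Lockheed)
  w_1 = 0.475234·1.5692 + -0.028113·25.4837 = 0.0293  (Visa)
  w_2 = 0.475234·2.8117 + -0.028113·26.2802 = 0.5974  (Starbucks)
  w_3 = 0.475234·1.8875 + -0.028113·28.3643 = 0.0996  (Xerox)
  w_4 = 0.475234·1.9338 + -0.028113·27.4798 = 0.1465  (Disney)
Σw_i=1.0000  μᵀw=0.1200
σ²=wᵀΣw=λ₁·μ_p+λ₂ = 0.475234·0.120 + -0.028113 = 0.028915 ≈ 0.0289

Starbucks (0.5974)


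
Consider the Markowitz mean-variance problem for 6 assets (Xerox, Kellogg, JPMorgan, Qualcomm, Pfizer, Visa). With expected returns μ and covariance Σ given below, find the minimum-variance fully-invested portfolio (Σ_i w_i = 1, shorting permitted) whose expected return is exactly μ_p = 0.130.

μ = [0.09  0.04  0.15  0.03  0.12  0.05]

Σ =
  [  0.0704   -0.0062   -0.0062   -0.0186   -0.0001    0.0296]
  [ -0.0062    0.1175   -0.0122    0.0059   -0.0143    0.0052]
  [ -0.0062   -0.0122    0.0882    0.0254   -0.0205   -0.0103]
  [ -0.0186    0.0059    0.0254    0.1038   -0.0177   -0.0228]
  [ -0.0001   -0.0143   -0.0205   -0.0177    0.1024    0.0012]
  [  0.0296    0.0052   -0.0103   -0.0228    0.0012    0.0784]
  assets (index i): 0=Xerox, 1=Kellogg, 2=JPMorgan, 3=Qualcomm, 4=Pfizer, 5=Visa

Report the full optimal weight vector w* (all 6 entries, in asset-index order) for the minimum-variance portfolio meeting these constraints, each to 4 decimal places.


g=Σ⁻¹μ = [1.4804  0.8410  2.2882  0.3409  1.8031  0.3952]
h=Σ⁻¹𝟙 = [15.1420  11.7456  15.4484  13.3623  16.6834  11.9194]
a=μᵀg=0.756461  b=𝟙ᵀg=7.148715  c=𝟙ᵀh=84.301119  D=ac−b²=12.666384
λ₁=(c·0.130−b)/D = (84.301119·0.130−7.148715)/12.666384 = 0.300830
λ₂=(a−b·0.130)/D = (0.756461−7.148715·0.130)/12.666384 = -0.013648
w* = 0.300830·g + -0.013648·h:
  w_0 = 0.300830·1.4804 + -0.013648·15.1420 = 0.2387  (Xerox)
  w_1 = 0.300830·0.8410 + -0.013648·11.7456 = 0.0927  (Kellogg)
  w_2 = 0.300830·2.2882 + -0.013648·15.4484 = 0.4775  (JPMorgan)
  w_3 = 0.300830·0.3409 + -0.013648·13.3623 = -0.0798  (Qualcomm)
  w_4 = 0.300830·1.8031 + -0.013648·16.6834 = 0.3147  (Pfizer)
  w_5 = 0.300830·0.3952 + -0.013648·11.9194 = -0.0438  (Visa)
Σw_i=1.0000  μᵀw=0.1300
σ²=wᵀΣw=λ₁·μ_p+λ₂ = 0.300830·0.130 + -0.013648 = 0.025460 ≈ 0.0255

0.2387  0.0927  0.4775  -0.0798  0.3147  -0.0438


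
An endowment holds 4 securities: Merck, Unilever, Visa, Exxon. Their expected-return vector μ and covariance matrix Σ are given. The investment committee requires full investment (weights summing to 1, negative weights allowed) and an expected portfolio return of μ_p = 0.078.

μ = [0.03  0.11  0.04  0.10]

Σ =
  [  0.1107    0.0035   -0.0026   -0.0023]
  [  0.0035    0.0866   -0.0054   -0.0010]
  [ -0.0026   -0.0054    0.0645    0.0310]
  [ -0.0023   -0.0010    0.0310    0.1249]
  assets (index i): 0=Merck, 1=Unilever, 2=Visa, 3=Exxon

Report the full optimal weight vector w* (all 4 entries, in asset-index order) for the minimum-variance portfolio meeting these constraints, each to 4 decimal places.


0.1569  0.3974  0.2498  0.1959

p=Σ⁻¹μ = [0.2543  1.2928  0.3936  0.7180]
q=Σ⁻¹𝟙 = [9.0899  12.1477  14.6610  4.6322]
a=μᵀp=0.237374  b=𝟙ᵀp=2.658601  c=𝟙ᵀq=40.530775  D=ac−b²=2.552798
λ₁=(c·0.078−b)/D = (40.530775·0.078−2.658601)/2.552798 = 0.196960
λ₂=(a−b·0.078)/D = (0.237374−2.658601·0.078)/2.552798 = 0.011753
w* = 0.196960·p + 0.011753·q:
  w_0 = 0.196960·0.2543 + 0.011753·9.0899 = 0.1569  (Merck)
  w_1 = 0.196960·1.2928 + 0.011753·12.1477 = 0.3974  (Unilever)
  w_2 = 0.196960·0.3936 + 0.011753·14.6610 = 0.2498  (Visa)
  w_3 = 0.196960·0.7180 + 0.011753·4.6322 = 0.1959  (Exxon)
Σw_i=1.0000  μᵀw=0.0780
σ²=wᵀΣw=λ₁·μ_p+λ₂ = 0.196960·0.078 + 0.011753 = 0.027116 ≈ 0.0271


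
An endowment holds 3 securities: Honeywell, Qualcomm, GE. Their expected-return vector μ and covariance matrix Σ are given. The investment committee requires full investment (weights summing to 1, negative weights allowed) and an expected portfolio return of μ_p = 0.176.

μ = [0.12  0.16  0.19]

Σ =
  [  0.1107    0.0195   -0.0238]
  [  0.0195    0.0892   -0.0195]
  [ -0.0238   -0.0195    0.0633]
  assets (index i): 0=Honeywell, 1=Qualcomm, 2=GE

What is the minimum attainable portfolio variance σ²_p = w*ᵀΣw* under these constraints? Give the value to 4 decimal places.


x=Σ⁻¹μ = [1.5952  2.3935  4.3387]
y=Σ⁻¹𝟙 = [11.8500  13.9899  24.5629]
a=μᵀx=1.398728  b=𝟙ᵀx=8.327346  c=𝟙ᵀy=50.402859  D=ac−b²=1.155202
λ₁=(c·0.176−b)/D = (50.402859·0.176−8.327346)/1.155202 = 0.470530
λ₂=(a−b·0.176)/D = (1.398728−8.327346·0.176)/1.155202 = -0.057899
w* = 0.470530·x + -0.057899·y:
  w_0 = 0.470530·1.5952 + -0.057899·11.8500 = 0.0645  (Honeywell)
  w_1 = 0.470530·2.3935 + -0.057899·13.9899 = 0.3162  (Qualcomm)
  w_2 = 0.470530·4.3387 + -0.057899·24.5629 = 0.6193  (GE)
Σw_i=1.0000  μᵀw=0.1760
σ²=wᵀΣw=λ₁·μ_p+λ₂ = 0.470530·0.176 + -0.057899 = 0.024914 ≈ 0.0249

0.0249


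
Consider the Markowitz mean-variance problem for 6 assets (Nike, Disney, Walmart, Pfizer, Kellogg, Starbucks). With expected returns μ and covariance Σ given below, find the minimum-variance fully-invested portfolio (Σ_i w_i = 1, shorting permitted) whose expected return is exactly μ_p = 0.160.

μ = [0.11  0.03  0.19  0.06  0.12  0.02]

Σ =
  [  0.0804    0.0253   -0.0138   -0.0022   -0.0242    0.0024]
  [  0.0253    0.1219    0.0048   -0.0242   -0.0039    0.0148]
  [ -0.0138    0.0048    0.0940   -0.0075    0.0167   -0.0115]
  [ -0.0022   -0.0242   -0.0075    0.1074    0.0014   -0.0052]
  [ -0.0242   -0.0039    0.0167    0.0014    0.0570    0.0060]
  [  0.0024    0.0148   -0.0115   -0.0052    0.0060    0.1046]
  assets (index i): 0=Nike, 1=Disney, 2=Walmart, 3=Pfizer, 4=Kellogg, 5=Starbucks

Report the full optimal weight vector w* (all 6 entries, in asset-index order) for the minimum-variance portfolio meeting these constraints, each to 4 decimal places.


0.4133  -0.1331  0.3896  0.0135  0.3737  -0.0570

x=Σ⁻¹μ = [2.5471  -0.1773  2.0434  0.6937  2.5302  0.2719]
y=Σ⁻¹𝟙 = [19.1027  5.7673  11.3758  11.9480  21.4836  8.9182]
a=μᵀx=1.013794  b=𝟙ᵀx=7.909000  c=𝟙ᵀy=78.595648  D=ac−b²=17.127527
λ₁=(c·0.160−b)/D = (78.595648·0.160−7.909000)/17.127527 = 0.272445
λ₂=(a−b·0.160)/D = (1.013794−7.909000·0.160)/17.127527 = -0.014692
w* = 0.272445·x + -0.014692·y:
  w_0 = 0.272445·2.5471 + -0.014692·19.1027 = 0.4133  (Nike)
  w_1 = 0.272445·-0.1773 + -0.014692·5.7673 = -0.1331  (Disney)
  w_2 = 0.272445·2.0434 + -0.014692·11.3758 = 0.3896  (Walmart)
  w_3 = 0.272445·0.6937 + -0.014692·11.9480 = 0.0135  (Pfizer)
  w_4 = 0.272445·2.5302 + -0.014692·21.4836 = 0.3737  (Kellogg)
  w_5 = 0.272445·0.2719 + -0.014692·8.9182 = -0.0570  (Starbucks)
Σw_i=1.0000  μᵀw=0.1600
σ²=wᵀΣw=λ₁·μ_p+λ₂ = 0.272445·0.160 + -0.014692 = 0.028899 ≈ 0.0289


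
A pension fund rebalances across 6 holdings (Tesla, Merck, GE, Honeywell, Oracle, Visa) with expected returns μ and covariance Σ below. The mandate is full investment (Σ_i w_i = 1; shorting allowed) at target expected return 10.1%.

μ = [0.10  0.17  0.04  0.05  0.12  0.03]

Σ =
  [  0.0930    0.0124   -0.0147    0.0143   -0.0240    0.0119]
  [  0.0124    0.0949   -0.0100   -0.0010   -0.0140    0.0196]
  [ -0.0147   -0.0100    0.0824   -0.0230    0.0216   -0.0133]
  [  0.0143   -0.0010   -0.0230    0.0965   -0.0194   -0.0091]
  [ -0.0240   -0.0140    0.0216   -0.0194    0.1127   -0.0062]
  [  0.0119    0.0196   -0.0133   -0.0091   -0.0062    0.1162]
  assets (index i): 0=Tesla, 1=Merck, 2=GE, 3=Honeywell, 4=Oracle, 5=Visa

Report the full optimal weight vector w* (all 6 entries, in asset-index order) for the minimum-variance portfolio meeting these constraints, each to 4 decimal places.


0.1738  0.2478  0.1581  0.1595  0.2151  0.0456

u=Σ⁻¹μ = [1.2035  1.9462  0.7745  0.8637  1.5656  0.0465]
v=Σ⁻¹𝟙 = [11.6634  10.9956  18.4383  16.5792  12.5730  9.6364]
a=μᵀu=0.714632  b=𝟙ᵀu=6.399938  c=𝟙ᵀv=79.885911  D=ac−b²=16.129791
λ₁=(c·0.101−b)/D = (79.885911·0.101−6.399938)/16.129791 = 0.103445
λ₂=(a−b·0.101)/D = (0.714632−6.399938·0.101)/16.129791 = 0.004231
w* = 0.103445·u + 0.004231·v:
  w_0 = 0.103445·1.2035 + 0.004231·11.6634 = 0.1738  (Tesla)
  w_1 = 0.103445·1.9462 + 0.004231·10.9956 = 0.2478  (Merck)
  w_2 = 0.103445·0.7745 + 0.004231·18.4383 = 0.1581  (GE)
  w_3 = 0.103445·0.8637 + 0.004231·16.5792 = 0.1595  (Honeywell)
  w_4 = 0.103445·1.5656 + 0.004231·12.5730 = 0.2151  (Oracle)
  w_5 = 0.103445·0.0465 + 0.004231·9.6364 = 0.0456  (Visa)
Σw_i=1.0000  μᵀw=0.1010
σ²=wᵀΣw=λ₁·μ_p+λ₂ = 0.103445·0.101 + 0.004231 = 0.014678 ≈ 0.0147


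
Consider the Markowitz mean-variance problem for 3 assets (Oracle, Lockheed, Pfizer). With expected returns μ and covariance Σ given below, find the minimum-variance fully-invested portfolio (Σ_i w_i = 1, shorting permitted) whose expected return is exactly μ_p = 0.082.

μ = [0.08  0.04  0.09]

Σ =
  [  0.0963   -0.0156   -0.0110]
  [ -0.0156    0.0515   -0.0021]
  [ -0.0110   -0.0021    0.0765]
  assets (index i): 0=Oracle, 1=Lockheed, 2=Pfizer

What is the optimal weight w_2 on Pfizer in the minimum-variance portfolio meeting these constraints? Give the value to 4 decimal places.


x=Σ⁻¹μ = [1.1811  1.1907  1.3790]
y=Σ⁻¹𝟙 = [16.2734  25.0033  16.0982]
a=μᵀx=0.266229  b=𝟙ᵀx=3.750850  c=𝟙ᵀy=57.375018  D=ac−b²=1.206042
λ₁=(c·0.082−b)/D = (57.375018·0.082−3.750850)/1.206042 = 0.790935
λ₂=(a−b·0.082)/D = (0.266229−3.750850·0.082)/1.206042 = -0.034278
w* = 0.790935·x + -0.034278·y:
  w_0 = 0.790935·1.1811 + -0.034278·16.2734 = 0.3764  (Oracle)
  w_1 = 0.790935·1.1907 + -0.034278·25.0033 = 0.0847  (Lockheed)
  w_2 = 0.790935·1.3790 + -0.034278·16.0982 = 0.5389  (Pfizer)
Σw_i=1.0000  μᵀw=0.0820
σ²=wᵀΣw=λ₁·μ_p+λ₂ = 0.790935·0.082 + -0.034278 = 0.030579 ≈ 0.0306

0.5389


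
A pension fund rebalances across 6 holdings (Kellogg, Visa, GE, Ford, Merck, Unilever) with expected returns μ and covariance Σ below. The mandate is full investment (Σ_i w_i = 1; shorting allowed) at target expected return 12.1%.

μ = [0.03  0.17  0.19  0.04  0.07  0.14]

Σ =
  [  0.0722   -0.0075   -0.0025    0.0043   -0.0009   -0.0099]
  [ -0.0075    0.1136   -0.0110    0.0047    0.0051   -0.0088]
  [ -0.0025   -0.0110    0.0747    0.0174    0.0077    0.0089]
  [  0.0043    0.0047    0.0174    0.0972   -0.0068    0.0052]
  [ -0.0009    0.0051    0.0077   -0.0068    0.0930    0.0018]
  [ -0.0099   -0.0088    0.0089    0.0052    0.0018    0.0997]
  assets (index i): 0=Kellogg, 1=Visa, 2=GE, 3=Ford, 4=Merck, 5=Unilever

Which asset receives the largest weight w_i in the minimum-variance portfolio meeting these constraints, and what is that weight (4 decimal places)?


GE (0.2401)

x=Σ⁻¹μ = [0.9254  1.9239  2.7074  -0.2567  0.3855  1.4307]
y=Σ⁻¹𝟙 = [16.6364  11.1648  11.6407  7.0093  9.6355  11.0888]
a=μᵀx=1.086230  b=𝟙ᵀx=7.116123  c=𝟙ᵀy=67.175459  D=ac−b²=22.328818
λ₁=(c·0.121−b)/D = (67.175459·0.121−7.116123)/22.328818 = 0.045327
λ₂=(a−b·0.121)/D = (1.086230−7.116123·0.121)/22.328818 = 0.010085
w* = 0.045327·x + 0.010085·y:
  w_0 = 0.045327·0.9254 + 0.010085·16.6364 = 0.2097  (Kellogg)
  w_1 = 0.045327·1.9239 + 0.010085·11.1648 = 0.1998  (Visa)
  w_2 = 0.045327·2.7074 + 0.010085·11.6407 = 0.2401  (GE)
  w_3 = 0.045327·-0.2567 + 0.010085·7.0093 = 0.0591  (Ford)
  w_4 = 0.045327·0.3855 + 0.010085·9.6355 = 0.1146  (Merck)
  w_5 = 0.045327·1.4307 + 0.010085·11.0888 = 0.1767  (Unilever)
Σw_i=1.0000  μᵀw=0.1210
σ²=wᵀΣw=λ₁·μ_p+λ₂ = 0.045327·0.121 + 0.010085 = 0.015569 ≈ 0.0156


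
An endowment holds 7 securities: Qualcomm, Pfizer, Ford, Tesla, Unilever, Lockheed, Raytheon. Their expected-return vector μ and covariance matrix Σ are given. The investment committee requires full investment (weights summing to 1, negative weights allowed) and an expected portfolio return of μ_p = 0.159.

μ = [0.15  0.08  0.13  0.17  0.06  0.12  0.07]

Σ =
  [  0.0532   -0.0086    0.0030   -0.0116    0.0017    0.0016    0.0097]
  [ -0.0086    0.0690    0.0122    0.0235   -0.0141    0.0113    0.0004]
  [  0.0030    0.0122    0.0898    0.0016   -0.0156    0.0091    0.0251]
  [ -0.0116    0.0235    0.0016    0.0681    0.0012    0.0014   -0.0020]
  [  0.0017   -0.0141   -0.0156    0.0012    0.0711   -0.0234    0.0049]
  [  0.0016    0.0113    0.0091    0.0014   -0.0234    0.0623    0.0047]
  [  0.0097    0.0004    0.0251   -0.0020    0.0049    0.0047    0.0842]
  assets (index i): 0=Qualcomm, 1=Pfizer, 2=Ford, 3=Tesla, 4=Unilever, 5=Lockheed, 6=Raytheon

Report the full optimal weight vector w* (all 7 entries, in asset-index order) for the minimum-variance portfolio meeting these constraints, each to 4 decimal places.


0.3989  -0.0931  0.1524  0.4047  0.0446  0.1769  -0.0845

u=Σ⁻¹μ = [3.3164  0.3862  1.3620  2.8149  1.8261  2.2038  -0.1210]
v=Σ⁻¹𝟙 = [20.9495  12.6352  9.4360  12.9514  24.3225  20.3599  4.3459]
a=μᵀu=1.549499  b=𝟙ᵀu=11.788410  c=𝟙ᵀv=105.000416  D=ac−b²=23.731417
λ₁=(c·0.159−b)/D = (105.000416·0.159−11.788410)/23.731417 = 0.206758
λ₂=(a−b·0.159)/D = (1.549499−11.788410·0.159)/23.731417 = -0.013689
w* = 0.206758·u + -0.013689·v:
  w_0 = 0.206758·3.3164 + -0.013689·20.9495 = 0.3989  (Qualcomm)
  w_1 = 0.206758·0.3862 + -0.013689·12.6352 = -0.0931  (Pfizer)
  w_2 = 0.206758·1.3620 + -0.013689·9.4360 = 0.1524  (Ford)
  w_3 = 0.206758·2.8149 + -0.013689·12.9514 = 0.4047  (Tesla)
  w_4 = 0.206758·1.8261 + -0.013689·24.3225 = 0.0446  (Unilever)
  w_5 = 0.206758·2.2038 + -0.013689·20.3599 = 0.1769  (Lockheed)
  w_6 = 0.206758·-0.1210 + -0.013689·4.3459 = -0.0845  (Raytheon)
Σw_i=1.0000  μᵀw=0.1590
σ²=wᵀΣw=λ₁·μ_p+λ₂ = 0.206758·0.159 + -0.013689 = 0.019186 ≈ 0.0192


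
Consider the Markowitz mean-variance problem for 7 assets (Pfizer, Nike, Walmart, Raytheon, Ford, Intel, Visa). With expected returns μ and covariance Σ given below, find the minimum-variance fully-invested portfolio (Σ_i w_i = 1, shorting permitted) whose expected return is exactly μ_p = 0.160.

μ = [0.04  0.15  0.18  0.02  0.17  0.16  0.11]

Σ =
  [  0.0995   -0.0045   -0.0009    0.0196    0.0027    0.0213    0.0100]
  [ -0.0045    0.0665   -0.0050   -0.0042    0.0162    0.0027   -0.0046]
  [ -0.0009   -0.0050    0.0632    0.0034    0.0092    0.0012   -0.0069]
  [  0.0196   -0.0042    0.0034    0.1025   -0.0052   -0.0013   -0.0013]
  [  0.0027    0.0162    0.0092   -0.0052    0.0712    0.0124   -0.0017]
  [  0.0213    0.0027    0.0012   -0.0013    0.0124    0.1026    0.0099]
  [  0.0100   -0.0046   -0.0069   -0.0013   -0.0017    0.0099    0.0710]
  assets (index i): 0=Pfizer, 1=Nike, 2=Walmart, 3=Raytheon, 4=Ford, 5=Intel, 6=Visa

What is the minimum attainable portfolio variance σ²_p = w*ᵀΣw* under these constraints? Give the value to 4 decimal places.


x=Σ⁻¹μ = [0.0084  2.2526  2.9954  0.2933  1.3582  1.1229  1.8665]
y=Σ⁻¹𝟙 = [6.1423  16.2324  17.1176  9.3516  8.0034  5.4967  15.5310]
a=μᵀx=1.499126  b=𝟙ᵀx=9.897201  c=𝟙ᵀy=77.874969  D=ac−b²=18.789798
λ₁=(c·0.160−b)/D = (77.874969·0.160−9.897201)/18.789798 = 0.136393
λ₂=(a−b·0.160)/D = (1.499126−9.897201·0.160)/18.789798 = -0.004493
w* = 0.136393·x + -0.004493·y:
  w_0 = 0.136393·0.0084 + -0.004493·6.1423 = -0.0265  (Pfizer)
  w_1 = 0.136393·2.2526 + -0.004493·16.2324 = 0.2343  (Nike)
  w_2 = 0.136393·2.9954 + -0.004493·17.1176 = 0.3316  (Walmart)
  w_3 = 0.136393·0.2933 + -0.004493·9.3516 = -0.0020  (Raytheon)
  w_4 = 0.136393·1.3582 + -0.004493·8.0034 = 0.1493  (Ford)
  w_5 = 0.136393·1.1229 + -0.004493·5.4967 = 0.1285  (Intel)
  w_6 = 0.136393·1.8665 + -0.004493·15.5310 = 0.1848  (Visa)
Σw_i=1.0000  μᵀw=0.1600
σ²=wᵀΣw=λ₁·μ_p+λ₂ = 0.136393·0.160 + -0.004493 = 0.017330 ≈ 0.0173

0.0173


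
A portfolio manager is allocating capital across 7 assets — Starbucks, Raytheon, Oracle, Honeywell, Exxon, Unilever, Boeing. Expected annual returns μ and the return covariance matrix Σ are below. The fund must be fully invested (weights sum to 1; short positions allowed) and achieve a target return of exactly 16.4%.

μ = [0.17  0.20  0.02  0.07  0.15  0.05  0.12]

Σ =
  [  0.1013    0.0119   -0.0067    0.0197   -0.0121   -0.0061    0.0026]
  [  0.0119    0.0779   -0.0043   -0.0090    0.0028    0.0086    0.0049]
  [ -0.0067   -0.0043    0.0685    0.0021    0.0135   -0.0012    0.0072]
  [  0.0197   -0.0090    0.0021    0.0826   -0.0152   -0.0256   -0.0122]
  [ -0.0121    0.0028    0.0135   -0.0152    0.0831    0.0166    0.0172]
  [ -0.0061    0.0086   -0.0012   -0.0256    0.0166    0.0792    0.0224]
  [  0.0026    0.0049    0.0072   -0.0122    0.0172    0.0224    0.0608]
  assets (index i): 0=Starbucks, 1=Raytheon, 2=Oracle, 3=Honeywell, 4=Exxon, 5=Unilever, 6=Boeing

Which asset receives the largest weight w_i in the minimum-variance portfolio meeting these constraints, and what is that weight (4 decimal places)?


Raytheon (0.3263)

p=Σ⁻¹μ = [1.3261  2.3540  0.0152  1.3794  1.8460  0.1322  1.4313]
q=Σ⁻¹𝟙 = [7.3314  12.1556  12.8741  18.6622  9.3114  13.3710  9.8141]
a=μᵀp=1.248376  b=𝟙ᵀp=8.484254  c=𝟙ᵀq=83.519842  D=ac−b²=32.281633
λ₁=(c·0.164−b)/D = (83.519842·0.164−8.484254)/32.281633 = 0.161485
λ₂=(a−b·0.164)/D = (1.248376−8.484254·0.164)/32.281633 = -0.004431
w* = 0.161485·p + -0.004431·q:
  w_0 = 0.161485·1.3261 + -0.004431·7.3314 = 0.1817  (Starbucks)
  w_1 = 0.161485·2.3540 + -0.004431·12.1556 = 0.3263  (Raytheon)
  w_2 = 0.161485·0.0152 + -0.004431·12.8741 = -0.0546  (Oracle)
  w_3 = 0.161485·1.3794 + -0.004431·18.6622 = 0.1401  (Honeywell)
  w_4 = 0.161485·1.8460 + -0.004431·9.3114 = 0.2568  (Exxon)
  w_5 = 0.161485·0.1322 + -0.004431·13.3710 = -0.0379  (Unilever)
  w_6 = 0.161485·1.4313 + -0.004431·9.8141 = 0.1876  (Boeing)
Σw_i=1.0000  μᵀw=0.1640
σ²=wᵀΣw=λ₁·μ_p+λ₂ = 0.161485·0.164 + -0.004431 = 0.022053 ≈ 0.0221


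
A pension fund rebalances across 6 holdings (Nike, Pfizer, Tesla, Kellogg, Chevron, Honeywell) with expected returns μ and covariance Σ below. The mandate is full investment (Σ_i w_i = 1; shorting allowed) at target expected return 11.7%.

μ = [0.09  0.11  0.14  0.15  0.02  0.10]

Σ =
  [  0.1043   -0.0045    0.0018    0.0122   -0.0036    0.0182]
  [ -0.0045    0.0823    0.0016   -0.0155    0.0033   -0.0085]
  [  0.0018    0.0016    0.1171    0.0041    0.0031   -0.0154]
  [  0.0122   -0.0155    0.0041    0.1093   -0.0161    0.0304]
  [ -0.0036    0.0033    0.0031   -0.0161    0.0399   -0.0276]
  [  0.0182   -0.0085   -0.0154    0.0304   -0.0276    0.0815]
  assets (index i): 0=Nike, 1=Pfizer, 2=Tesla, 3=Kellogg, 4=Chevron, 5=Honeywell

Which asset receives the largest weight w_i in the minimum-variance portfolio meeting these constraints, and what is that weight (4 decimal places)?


x=Σ⁻¹μ = [0.5278  1.6862  1.2909  1.3245  2.0365  1.7245]
y=Σ⁻¹𝟙 = [5.9187  14.9780  10.1555  9.6430  45.6457  26.2903]
a=μᵀx=0.825572  b=𝟙ᵀx=8.590438  c=𝟙ᵀy=112.631271  D=ac−b²=19.189588
λ₁=(c·0.117−b)/D = (112.631271·0.117−8.590438)/19.189588 = 0.239058
λ₂=(a−b·0.117)/D = (0.825572−8.590438·0.117)/19.189588 = -0.009355
w* = 0.239058·x + -0.009355·y:
  w_0 = 0.239058·0.5278 + -0.009355·5.9187 = 0.0708  (Nike)
  w_1 = 0.239058·1.6862 + -0.009355·14.9780 = 0.2630  (Pfizer)
  w_2 = 0.239058·1.2909 + -0.009355·10.1555 = 0.2136  (Tesla)
  w_3 = 0.239058·1.3245 + -0.009355·9.6430 = 0.2264  (Kellogg)
  w_4 = 0.239058·2.0365 + -0.009355·45.6457 = 0.0598  (Chevron)
  w_5 = 0.239058·1.7245 + -0.009355·26.2903 = 0.1663  (Honeywell)
Σw_i=1.0000  μᵀw=0.1170
σ²=wᵀΣw=λ₁·μ_p+λ₂ = 0.239058·0.117 + -0.009355 = 0.018615 ≈ 0.0186

Pfizer (0.2630)


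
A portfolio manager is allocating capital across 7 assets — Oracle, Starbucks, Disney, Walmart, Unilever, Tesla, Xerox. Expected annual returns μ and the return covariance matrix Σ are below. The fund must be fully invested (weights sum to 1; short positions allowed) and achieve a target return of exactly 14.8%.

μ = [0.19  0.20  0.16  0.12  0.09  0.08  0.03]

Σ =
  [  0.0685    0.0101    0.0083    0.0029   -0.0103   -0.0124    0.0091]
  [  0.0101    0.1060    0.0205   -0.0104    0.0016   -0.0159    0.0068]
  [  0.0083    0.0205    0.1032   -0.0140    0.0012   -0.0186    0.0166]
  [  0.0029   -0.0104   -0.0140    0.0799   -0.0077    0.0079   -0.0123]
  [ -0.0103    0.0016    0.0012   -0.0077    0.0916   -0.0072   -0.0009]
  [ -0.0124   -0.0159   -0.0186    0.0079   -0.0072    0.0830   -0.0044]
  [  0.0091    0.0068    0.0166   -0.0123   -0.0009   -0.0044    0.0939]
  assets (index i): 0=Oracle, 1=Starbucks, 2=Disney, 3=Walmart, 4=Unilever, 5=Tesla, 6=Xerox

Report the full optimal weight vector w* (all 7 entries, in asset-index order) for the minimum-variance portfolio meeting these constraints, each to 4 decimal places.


0.2603  0.1629  0.1400  0.1572  0.1296  0.1709  -0.0208

g=Σ⁻¹μ = [2.8495  1.7764  1.5709  1.8527  1.5674  2.0410  -0.0097]
h=Σ⁻¹𝟙 = [15.6786  9.4835  10.3813  16.1129  15.3099  18.8449  9.7486]
a=μᵀg=1.674388  b=𝟙ᵀg=11.648120  c=𝟙ᵀh=95.559614  D=ac−b²=24.325184
λ₁=(c·0.148−b)/D = (95.559614·0.148−11.648120)/24.325184 = 0.102556
λ₂=(a−b·0.148)/D = (1.674388−11.648120·0.148)/24.325184 = -0.002036
w* = 0.102556·g + -0.002036·h:
  w_0 = 0.102556·2.8495 + -0.002036·15.6786 = 0.2603  (Oracle)
  w_1 = 0.102556·1.7764 + -0.002036·9.4835 = 0.1629  (Starbucks)
  w_2 = 0.102556·1.5709 + -0.002036·10.3813 = 0.1400  (Disney)
  w_3 = 0.102556·1.8527 + -0.002036·16.1129 = 0.1572  (Walmart)
  w_4 = 0.102556·1.5674 + -0.002036·15.3099 = 0.1296  (Unilever)
  w_5 = 0.102556·2.0410 + -0.002036·18.8449 = 0.1709  (Tesla)
  w_6 = 0.102556·-0.0097 + -0.002036·9.7486 = -0.0208  (Xerox)
Σw_i=1.0000  μᵀw=0.1480
σ²=wᵀΣw=λ₁·μ_p+λ₂ = 0.102556·0.148 + -0.002036 = 0.013142 ≈ 0.0131


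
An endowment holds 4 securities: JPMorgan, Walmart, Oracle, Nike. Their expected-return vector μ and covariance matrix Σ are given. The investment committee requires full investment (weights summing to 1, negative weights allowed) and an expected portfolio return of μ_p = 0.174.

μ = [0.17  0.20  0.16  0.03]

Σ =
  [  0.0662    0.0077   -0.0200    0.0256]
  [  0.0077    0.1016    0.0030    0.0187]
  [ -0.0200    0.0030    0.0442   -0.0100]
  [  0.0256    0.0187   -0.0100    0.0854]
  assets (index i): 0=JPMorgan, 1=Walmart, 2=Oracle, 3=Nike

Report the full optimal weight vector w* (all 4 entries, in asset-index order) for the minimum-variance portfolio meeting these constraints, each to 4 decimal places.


0.3893  0.1427  0.5018  -0.0338

u=Σ⁻¹μ = [4.2259  1.6122  5.2754  -0.6508]
v=Σ⁻¹𝟙 = [21.5762  5.7480  33.7937  7.9403]
a=μᵀu=1.865394  b=𝟙ᵀu=10.462760  c=𝟙ᵀv=69.058199  D=ac−b²=19.351375
λ₁=(c·0.174−b)/D = (69.058199·0.174−10.462760)/19.351375 = 0.080272
λ₂=(a−b·0.174)/D = (1.865394−10.462760·0.174)/19.351375 = 0.002319
w* = 0.080272·u + 0.002319·v:
  w_0 = 0.080272·4.2259 + 0.002319·21.5762 = 0.3893  (JPMorgan)
  w_1 = 0.080272·1.6122 + 0.002319·5.7480 = 0.1427  (Walmart)
  w_2 = 0.080272·5.2754 + 0.002319·33.7937 = 0.5018  (Oracle)
  w_3 = 0.080272·-0.6508 + 0.002319·7.9403 = -0.0338  (Nike)
Σw_i=1.0000  μᵀw=0.1740
σ²=wᵀΣw=λ₁·μ_p+λ₂ = 0.080272·0.174 + 0.002319 = 0.016286 ≈ 0.0163


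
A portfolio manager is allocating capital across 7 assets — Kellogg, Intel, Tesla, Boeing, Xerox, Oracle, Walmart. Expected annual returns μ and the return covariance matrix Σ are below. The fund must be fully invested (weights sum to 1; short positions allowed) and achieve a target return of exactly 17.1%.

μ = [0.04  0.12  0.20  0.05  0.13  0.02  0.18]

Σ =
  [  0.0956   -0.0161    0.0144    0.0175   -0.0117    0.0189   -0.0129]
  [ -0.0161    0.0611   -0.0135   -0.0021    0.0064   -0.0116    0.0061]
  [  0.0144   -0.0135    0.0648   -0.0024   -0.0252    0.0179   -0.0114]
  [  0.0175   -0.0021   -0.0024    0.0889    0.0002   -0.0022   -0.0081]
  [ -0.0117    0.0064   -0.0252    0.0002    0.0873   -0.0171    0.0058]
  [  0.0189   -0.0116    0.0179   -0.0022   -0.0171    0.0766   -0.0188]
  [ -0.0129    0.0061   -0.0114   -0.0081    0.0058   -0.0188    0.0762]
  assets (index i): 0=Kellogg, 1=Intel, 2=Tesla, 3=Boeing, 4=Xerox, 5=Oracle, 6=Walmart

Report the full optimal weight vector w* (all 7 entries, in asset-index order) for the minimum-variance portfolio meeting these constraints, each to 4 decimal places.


p=Σ⁻¹μ = [0.5635  2.7973  4.9689  0.9435  2.7401  0.7743  3.0598]
q=Σ⁻¹𝟙 = [10.0930  24.3135  25.3146  12.8455  20.5180  18.4407  21.0263]
a=μᵀp=2.321642  b=𝟙ᵀp=15.847439  c=𝟙ᵀq=132.551746  D=ac−b²=56.596436
λ₁=(c·0.171−b)/D = (132.551746·0.171−15.847439)/56.596436 = 0.120483
λ₂=(a−b·0.171)/D = (2.321642−15.847439·0.171)/56.596436 = -0.006860
w* = 0.120483·p + -0.006860·q:
  w_0 = 0.120483·0.5635 + -0.006860·10.0930 = -0.0014  (Kellogg)
  w_1 = 0.120483·2.7973 + -0.006860·24.3135 = 0.1702  (Intel)
  w_2 = 0.120483·4.9689 + -0.006860·25.3146 = 0.4250  (Tesla)
  w_3 = 0.120483·0.9435 + -0.006860·12.8455 = 0.0256  (Boeing)
  w_4 = 0.120483·2.7401 + -0.006860·20.5180 = 0.1894  (Xerox)
  w_5 = 0.120483·0.7743 + -0.006860·18.4407 = -0.0332  (Oracle)
  w_6 = 0.120483·3.0598 + -0.006860·21.0263 = 0.2244  (Walmart)
Σw_i=1.0000  μᵀw=0.1710
σ²=wᵀΣw=λ₁·μ_p+λ₂ = 0.120483·0.171 + -0.006860 = 0.013742 ≈ 0.0137

-0.0014  0.1702  0.4250  0.0256  0.1894  -0.0332  0.2244


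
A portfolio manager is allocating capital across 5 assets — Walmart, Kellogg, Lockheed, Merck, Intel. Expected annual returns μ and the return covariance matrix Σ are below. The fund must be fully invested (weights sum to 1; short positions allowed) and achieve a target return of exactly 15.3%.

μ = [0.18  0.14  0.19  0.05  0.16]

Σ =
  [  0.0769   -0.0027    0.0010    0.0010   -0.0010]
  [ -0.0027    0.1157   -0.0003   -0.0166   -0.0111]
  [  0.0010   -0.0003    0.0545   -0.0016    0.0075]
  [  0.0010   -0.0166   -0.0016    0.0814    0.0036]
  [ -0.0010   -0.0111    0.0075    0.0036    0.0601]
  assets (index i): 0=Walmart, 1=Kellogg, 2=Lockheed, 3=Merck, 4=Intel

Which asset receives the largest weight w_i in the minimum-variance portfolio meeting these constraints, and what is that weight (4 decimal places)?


p=Σ⁻¹μ = [2.3798  1.6442  3.1243  0.8684  2.5636]
q=Σ⁻¹𝟙 = [13.2599  12.6087  16.3524  14.2943  16.2914]
a=μᵀp=1.705774  b=𝟙ᵀp=10.580313  c=𝟙ᵀq=72.806833  D=ac−b²=12.249003
λ₁=(c·0.153−b)/D = (72.806833·0.153−10.580313)/12.249003 = 0.045647
λ₂=(a−b·0.153)/D = (1.705774−10.580313·0.153)/12.249003 = 0.007102
w* = 0.045647·p + 0.007102·q:
  w_0 = 0.045647·2.3798 + 0.007102·13.2599 = 0.2028  (Walmart)
  w_1 = 0.045647·1.6442 + 0.007102·12.6087 = 0.1646  (Kellogg)
  w_2 = 0.045647·3.1243 + 0.007102·16.3524 = 0.2587  (Lockheed)
  w_3 = 0.045647·0.8684 + 0.007102·14.2943 = 0.1411  (Merck)
  w_4 = 0.045647·2.5636 + 0.007102·16.2914 = 0.2327  (Intel)
Σw_i=1.0000  μᵀw=0.1530
σ²=wᵀΣw=λ₁·μ_p+λ₂ = 0.045647·0.153 + 0.007102 = 0.014086 ≈ 0.0141

Lockheed (0.2587)


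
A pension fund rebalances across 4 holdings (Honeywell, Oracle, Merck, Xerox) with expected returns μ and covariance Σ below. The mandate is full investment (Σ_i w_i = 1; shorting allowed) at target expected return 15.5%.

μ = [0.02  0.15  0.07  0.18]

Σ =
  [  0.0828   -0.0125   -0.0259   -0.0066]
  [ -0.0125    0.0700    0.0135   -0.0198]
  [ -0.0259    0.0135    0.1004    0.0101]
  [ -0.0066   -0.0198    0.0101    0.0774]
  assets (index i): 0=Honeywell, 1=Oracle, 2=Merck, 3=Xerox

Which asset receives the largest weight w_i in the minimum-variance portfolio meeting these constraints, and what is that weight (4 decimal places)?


Xerox (0.4750)

p=Σ⁻¹μ = [1.0465  3.1945  0.2153  3.2039]
q=Σ⁻¹𝟙 = [20.0103  21.1355  10.4015  18.6757]
a=μᵀp=1.091877  b=𝟙ᵀp=7.660258  c=𝟙ᵀq=70.222997  D=ac−b²=17.995331
λ₁=(c·0.155−b)/D = (70.222997·0.155−7.660258)/17.995331 = 0.179175
λ₂=(a−b·0.155)/D = (1.091877−7.660258·0.155)/17.995331 = -0.005305
w* = 0.179175·p + -0.005305·q:
  w_0 = 0.179175·1.0465 + -0.005305·20.0103 = 0.0814  (Honeywell)
  w_1 = 0.179175·3.1945 + -0.005305·21.1355 = 0.4602  (Oracle)
  w_2 = 0.179175·0.2153 + -0.005305·10.4015 = -0.0166  (Merck)
  w_3 = 0.179175·3.2039 + -0.005305·18.6757 = 0.4750  (Xerox)
Σw_i=1.0000  μᵀw=0.1550
σ²=wᵀΣw=λ₁·μ_p+λ₂ = 0.179175·0.155 + -0.005305 = 0.022467 ≈ 0.0225
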